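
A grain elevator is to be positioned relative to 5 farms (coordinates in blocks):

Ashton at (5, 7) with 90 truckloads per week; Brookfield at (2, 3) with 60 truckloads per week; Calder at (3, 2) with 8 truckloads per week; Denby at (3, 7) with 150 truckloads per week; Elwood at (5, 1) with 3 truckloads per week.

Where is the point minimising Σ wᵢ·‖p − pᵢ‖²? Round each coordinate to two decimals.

The minimiser of Σwᵢ‖p−pᵢ‖² is the weighted centroid p* = (Σwᵢpᵢ)/(Σwᵢ).
Σwᵢ = 311.
Σwᵢxᵢ = 90·5 + 60·2 + 8·3 + 150·3 + 3·5 = 1059.
Σwᵢyᵢ = 90·7 + 60·3 + 8·2 + 150·7 + 3·1 = 1879.
x* = 1059/311 = 3.41, y* = 1879/311 = 6.04.

(3.41, 6.04)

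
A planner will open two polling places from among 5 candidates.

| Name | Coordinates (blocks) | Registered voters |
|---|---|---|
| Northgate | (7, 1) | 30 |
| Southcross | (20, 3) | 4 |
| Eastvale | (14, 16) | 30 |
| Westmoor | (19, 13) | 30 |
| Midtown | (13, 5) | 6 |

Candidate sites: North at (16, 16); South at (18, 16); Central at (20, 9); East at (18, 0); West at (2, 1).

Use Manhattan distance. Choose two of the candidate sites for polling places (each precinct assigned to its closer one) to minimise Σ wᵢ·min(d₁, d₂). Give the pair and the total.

{South, West}, total 540

Evaluate every pair (each demand assigned to the nearer of the two):
  {South, West}: total = 540
  {North, West}: total = 542
  {North, East}: total = 680
  {South, East}: total = 680
  {Central, West}: total = 780
  {North, Central}: total = 930
  {South, Central}: total = 960
  {Central, East}: total = 980
  {North, South}: total = 1044
  {East, West}: total = 1250
Best pair: {South, West} with total 540.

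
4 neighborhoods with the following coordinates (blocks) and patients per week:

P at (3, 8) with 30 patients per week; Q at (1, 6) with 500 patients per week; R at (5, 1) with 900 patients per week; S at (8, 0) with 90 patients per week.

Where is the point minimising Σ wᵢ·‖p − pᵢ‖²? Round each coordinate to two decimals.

(3.82, 2.72)

The minimiser of Σwᵢ‖p−pᵢ‖² is the weighted centroid p* = (Σwᵢpᵢ)/(Σwᵢ).
Σwᵢ = 1520.
Σwᵢxᵢ = 30·3 + 500·1 + 900·5 + 90·8 = 5810.
Σwᵢyᵢ = 30·8 + 500·6 + 900·1 + 90·0 = 4140.
x* = 5810/1520 = 3.82, y* = 4140/1520 = 2.72.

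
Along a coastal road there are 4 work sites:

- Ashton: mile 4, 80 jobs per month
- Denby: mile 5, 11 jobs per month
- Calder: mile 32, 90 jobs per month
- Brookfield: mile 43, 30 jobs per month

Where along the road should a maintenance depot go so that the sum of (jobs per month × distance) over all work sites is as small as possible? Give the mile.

x = 32

For a sum of weighted absolute distances on a line, the optimum is the weighted median (not the mean). Total weight W = 211; half-weight = 105.5.
Sort by position and accumulate weight:
  mile 4 (Ashton, w=80) → cum 80
  mile 5 (Denby, w=11) → cum 91
  mile 32 (Calder, w=90) → cum 181  ≥ 105.5 → median here
  mile 43 (Brookfield, w=30) → cum 211
Optimal location: mile 32.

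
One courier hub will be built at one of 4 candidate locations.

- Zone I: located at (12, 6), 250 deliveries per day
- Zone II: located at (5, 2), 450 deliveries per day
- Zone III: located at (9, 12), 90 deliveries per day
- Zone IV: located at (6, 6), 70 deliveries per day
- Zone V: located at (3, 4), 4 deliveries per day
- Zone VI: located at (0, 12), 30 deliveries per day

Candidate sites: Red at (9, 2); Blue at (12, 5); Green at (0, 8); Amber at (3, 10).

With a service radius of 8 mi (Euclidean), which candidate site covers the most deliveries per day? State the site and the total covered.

Blue, covering 860

Coverage radius r = 8 mi; a point is covered iff (Δx)²+(Δy)² ≤ 8² = 64.
  Red (9, 2): covers {Zone I, Zone II, Zone IV, Zone V} → 774
  Blue (12, 5): covers {Zone I, Zone II, Zone III, Zone IV} → 860
  Green (0, 8): covers {Zone II, Zone IV, Zone V, Zone VI} → 554
  Amber (3, 10): covers {Zone III, Zone IV, Zone V, Zone VI} → 194
Maximum coverage at Blue: 860 deliveries per day.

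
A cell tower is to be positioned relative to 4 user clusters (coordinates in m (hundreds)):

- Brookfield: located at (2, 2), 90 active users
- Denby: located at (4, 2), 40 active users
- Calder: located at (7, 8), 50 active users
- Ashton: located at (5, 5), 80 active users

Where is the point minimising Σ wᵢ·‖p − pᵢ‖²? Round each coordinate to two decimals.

(4.19, 4.08)

The minimiser of Σwᵢ‖p−pᵢ‖² is the weighted centroid p* = (Σwᵢpᵢ)/(Σwᵢ).
Σwᵢ = 260.
Σwᵢxᵢ = 90·2 + 40·4 + 50·7 + 80·5 = 1090.
Σwᵢyᵢ = 90·2 + 40·2 + 50·8 + 80·5 = 1060.
x* = 1090/260 = 4.19, y* = 1060/260 = 4.08.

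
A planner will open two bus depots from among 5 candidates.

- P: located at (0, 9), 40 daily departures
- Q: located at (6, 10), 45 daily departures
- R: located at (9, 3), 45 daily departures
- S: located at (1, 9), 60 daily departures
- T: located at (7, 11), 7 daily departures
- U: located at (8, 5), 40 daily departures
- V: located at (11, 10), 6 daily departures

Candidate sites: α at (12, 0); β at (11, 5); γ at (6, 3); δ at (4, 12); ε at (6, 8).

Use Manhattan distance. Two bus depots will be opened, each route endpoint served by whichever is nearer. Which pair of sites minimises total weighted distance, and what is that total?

Evaluate every pair (each demand assigned to the nearer of the two):
  {β, ε}: total = 1088
  {γ, ε}: total = 1095
  {β, δ}: total = 1178
  {γ, δ}: total = 1197
  {α, ε}: total = 1270
  {δ, ε}: total = 1360
  {α, δ}: total = 1532
  {β, γ}: total = 1803
  {α, γ}: total = 1879
  {α, β}: total = 2290
Best pair: {β, ε} with total 1088.

{β, ε}, total 1088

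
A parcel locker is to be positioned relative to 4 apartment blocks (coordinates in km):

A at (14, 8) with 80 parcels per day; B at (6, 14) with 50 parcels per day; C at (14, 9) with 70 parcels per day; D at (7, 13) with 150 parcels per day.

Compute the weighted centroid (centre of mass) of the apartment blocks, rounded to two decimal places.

The minimiser of Σwᵢ‖p−pᵢ‖² is the weighted centroid p* = (Σwᵢpᵢ)/(Σwᵢ).
Σwᵢ = 350.
Σwᵢxᵢ = 80·14 + 50·6 + 70·14 + 150·7 = 3450.
Σwᵢyᵢ = 80·8 + 50·14 + 70·9 + 150·13 = 3920.
x* = 3450/350 = 9.86, y* = 3920/350 = 11.20.

(9.86, 11.20)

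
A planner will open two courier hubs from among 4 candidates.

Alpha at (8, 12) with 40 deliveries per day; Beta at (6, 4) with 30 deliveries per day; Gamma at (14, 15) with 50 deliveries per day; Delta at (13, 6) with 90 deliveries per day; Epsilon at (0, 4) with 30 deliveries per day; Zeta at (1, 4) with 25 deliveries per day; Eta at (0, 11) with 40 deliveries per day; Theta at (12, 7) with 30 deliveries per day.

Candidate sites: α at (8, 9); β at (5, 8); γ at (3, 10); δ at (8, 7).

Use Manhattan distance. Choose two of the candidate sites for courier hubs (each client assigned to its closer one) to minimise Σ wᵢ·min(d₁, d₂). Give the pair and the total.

Evaluate every pair (each demand assigned to the nearer of the two):
  {γ, δ}: total = 2340
  {α, γ}: total = 2460
  {β, δ}: total = 2500
  {α, δ}: total = 2510
  {α, β}: total = 2560
  {β, γ}: total = 3000
Best pair: {γ, δ} with total 2340.

{γ, δ}, total 2340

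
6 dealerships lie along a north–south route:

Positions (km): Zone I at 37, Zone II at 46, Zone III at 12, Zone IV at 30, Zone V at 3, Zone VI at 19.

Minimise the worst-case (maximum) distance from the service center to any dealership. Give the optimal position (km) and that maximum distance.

location 24.5, max distance 21.5

The 1-center on a line is the midpoint of the two extreme points: leftmost at 3, rightmost at 46.
Optimal location = (3 + 46)/2 = 24.5; maximum distance = (46 − 3)/2 = 21.5.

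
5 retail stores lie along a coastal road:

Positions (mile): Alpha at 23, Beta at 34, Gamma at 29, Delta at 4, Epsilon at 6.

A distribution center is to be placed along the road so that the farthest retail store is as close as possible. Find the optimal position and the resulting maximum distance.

location 19, max distance 15

The 1-center on a line is the midpoint of the two extreme points: leftmost at 4, rightmost at 34.
Optimal location = (4 + 34)/2 = 19; maximum distance = (34 − 4)/2 = 15.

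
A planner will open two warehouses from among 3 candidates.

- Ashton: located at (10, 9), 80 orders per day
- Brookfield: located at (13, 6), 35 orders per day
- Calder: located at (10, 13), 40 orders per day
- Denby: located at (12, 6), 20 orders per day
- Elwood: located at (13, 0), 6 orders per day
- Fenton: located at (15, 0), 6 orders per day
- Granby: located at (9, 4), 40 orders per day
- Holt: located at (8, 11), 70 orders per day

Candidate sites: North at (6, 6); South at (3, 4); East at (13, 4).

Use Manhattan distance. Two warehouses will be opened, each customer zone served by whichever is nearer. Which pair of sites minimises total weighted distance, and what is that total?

{North, East}, total 1840

Evaluate every pair (each demand assigned to the nearer of the two):
  {North, East}: total = 1840
  {North, South}: total = 2223
  {South, East}: total = 2310
Best pair: {North, East} with total 1840.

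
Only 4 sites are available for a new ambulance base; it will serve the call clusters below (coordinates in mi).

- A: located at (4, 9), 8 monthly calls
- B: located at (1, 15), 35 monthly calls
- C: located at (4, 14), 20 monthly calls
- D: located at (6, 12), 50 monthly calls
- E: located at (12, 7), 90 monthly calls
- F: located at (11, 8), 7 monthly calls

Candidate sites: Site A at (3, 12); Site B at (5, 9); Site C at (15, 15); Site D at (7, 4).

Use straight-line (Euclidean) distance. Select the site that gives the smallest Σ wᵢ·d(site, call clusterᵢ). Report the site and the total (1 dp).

Site B, total 1218.3 mi

Total weighted distance at each candidate:
  Site A (3, 12): total = 1335.4
  Site B (5, 9): total = 1218.3
  Site C (15, 15): total = 2110.9
  Site D (7, 4): total = 1661.5
Minimum is at Site B with total 1218.3 mi.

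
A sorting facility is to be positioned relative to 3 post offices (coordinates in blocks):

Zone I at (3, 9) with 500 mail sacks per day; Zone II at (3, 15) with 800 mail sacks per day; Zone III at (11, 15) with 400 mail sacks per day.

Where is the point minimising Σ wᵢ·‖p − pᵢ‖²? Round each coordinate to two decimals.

The minimiser of Σwᵢ‖p−pᵢ‖² is the weighted centroid p* = (Σwᵢpᵢ)/(Σwᵢ).
Σwᵢ = 1700.
Σwᵢxᵢ = 500·3 + 800·3 + 400·11 = 8300.
Σwᵢyᵢ = 500·9 + 800·15 + 400·15 = 22500.
x* = 8300/1700 = 4.88, y* = 22500/1700 = 13.24.

(4.88, 13.24)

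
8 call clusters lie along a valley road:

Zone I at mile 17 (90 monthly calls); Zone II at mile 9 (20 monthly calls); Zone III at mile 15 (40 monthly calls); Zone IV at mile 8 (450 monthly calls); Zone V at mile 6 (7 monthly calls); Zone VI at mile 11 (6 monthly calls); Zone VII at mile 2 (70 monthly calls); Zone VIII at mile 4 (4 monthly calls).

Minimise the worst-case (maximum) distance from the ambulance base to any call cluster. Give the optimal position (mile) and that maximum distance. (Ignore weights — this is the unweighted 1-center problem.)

The 1-center on a line is the midpoint of the two extreme points: leftmost at 2, rightmost at 17.
Optimal location = (2 + 17)/2 = 9.5; maximum distance = (17 − 2)/2 = 7.5.

location 9.5, max distance 7.5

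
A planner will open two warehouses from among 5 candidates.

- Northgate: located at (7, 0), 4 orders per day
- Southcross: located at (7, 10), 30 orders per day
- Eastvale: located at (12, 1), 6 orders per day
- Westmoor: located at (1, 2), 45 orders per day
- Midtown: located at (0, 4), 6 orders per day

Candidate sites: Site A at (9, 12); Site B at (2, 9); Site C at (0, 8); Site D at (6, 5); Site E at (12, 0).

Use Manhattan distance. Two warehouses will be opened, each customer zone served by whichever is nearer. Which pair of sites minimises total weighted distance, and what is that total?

Evaluate every pair (each demand assigned to the nearer of the two):
  {Site A, Site C}: total = 599
  {Site C, Site D}: total = 603
  {Site A, Site D}: total = 606
  {Site B, Site E}: total = 608
  {Site D, Site E}: total = 608
  {Site C, Site E}: total = 635
  {Site A, Site B}: total = 662
  {Site B, Site D}: total = 666
  {Site B, Site C}: total = 683
  {Site A, Site E}: total = 827
Best pair: {Site A, Site C} with total 599.

{Site A, Site C}, total 599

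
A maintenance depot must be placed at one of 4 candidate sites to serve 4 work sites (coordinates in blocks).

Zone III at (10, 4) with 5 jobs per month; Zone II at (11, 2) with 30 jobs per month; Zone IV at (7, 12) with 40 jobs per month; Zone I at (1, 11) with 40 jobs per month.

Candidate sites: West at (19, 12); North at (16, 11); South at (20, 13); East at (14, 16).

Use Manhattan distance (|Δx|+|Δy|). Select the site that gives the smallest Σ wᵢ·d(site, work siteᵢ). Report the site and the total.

Total weighted distance at each candidate:
  West (19, 12): total = 1865
  North (16, 11): total = 1485
  South (20, 13): total = 2095
  East (14, 16): total = 1750
Minimum is at North with total 1485 blocks.

North, total 1485 blocks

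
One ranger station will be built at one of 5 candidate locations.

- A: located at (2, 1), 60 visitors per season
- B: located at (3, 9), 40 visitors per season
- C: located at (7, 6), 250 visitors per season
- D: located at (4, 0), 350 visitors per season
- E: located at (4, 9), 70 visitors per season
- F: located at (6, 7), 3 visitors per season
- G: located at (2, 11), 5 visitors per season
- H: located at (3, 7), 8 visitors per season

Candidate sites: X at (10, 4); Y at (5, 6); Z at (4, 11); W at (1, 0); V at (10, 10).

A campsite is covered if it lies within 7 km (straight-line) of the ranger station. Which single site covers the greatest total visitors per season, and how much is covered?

Coverage radius r = 7 km; a point is covered iff (Δx)²+(Δy)² ≤ 7² = 49.
  X (10, 4): covers {C, F} → 253
  Y (5, 6): covers {A, B, C, D, E, F, G, H} → 786
  Z (4, 11): covers {B, C, E, F, G, H} → 376
  W (1, 0): covers {A, D} → 410
  V (10, 10): covers {C, E, F} → 323
Maximum coverage at Y: 786 visitors per season.

Y, covering 786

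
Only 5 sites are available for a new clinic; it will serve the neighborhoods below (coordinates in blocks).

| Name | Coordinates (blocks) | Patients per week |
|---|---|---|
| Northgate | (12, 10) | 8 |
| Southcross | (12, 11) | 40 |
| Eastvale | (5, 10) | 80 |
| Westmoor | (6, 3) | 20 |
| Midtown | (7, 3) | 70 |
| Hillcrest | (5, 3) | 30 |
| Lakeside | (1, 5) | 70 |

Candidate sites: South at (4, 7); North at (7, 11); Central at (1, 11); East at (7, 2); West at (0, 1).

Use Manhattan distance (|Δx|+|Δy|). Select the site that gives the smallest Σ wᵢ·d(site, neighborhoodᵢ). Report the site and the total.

Total weighted distance at each candidate:
  South (4, 7): total = 1998
  North (7, 11): total = 2368
  Central (1, 11): total = 2956
  East (7, 2): total = 2294
  West (0, 1): total = 3518
Minimum is at South with total 1998 blocks.

South, total 1998 blocks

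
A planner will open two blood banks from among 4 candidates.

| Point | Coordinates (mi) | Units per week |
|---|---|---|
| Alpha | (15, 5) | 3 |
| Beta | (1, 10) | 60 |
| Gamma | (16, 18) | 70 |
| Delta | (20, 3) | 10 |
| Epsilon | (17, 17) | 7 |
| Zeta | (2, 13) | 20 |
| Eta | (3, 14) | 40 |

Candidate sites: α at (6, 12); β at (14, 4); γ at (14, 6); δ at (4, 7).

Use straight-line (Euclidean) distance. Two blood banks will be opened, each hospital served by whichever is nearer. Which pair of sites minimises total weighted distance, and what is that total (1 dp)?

Evaluate every pair (each demand assigned to the nearer of the two):
  {α, β}: total = 1515.8
  {α, γ}: total = 1517.3
  {α, δ}: total = 1580.6
  {γ, δ}: total = 1666.6
  {β, δ}: total = 1812.3
  {β, γ}: total = 2634.5
Best pair: {α, β} with total 1515.8.

{α, β}, total 1515.8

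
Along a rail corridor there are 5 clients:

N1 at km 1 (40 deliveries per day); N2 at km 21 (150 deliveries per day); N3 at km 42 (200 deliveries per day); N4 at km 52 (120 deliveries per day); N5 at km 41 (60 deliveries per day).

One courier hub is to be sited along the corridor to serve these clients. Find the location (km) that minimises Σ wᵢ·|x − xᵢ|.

For a sum of weighted absolute distances on a line, the optimum is the weighted median (not the mean). Total weight W = 570; half-weight = 285.
Sort by position and accumulate weight:
  km 1 (N1, w=40) → cum 40
  km 21 (N2, w=150) → cum 190
  km 41 (N5, w=60) → cum 250
  km 42 (N3, w=200) → cum 450  ≥ 285 → median here
  km 52 (N4, w=120) → cum 570
Optimal location: km 42.

x = 42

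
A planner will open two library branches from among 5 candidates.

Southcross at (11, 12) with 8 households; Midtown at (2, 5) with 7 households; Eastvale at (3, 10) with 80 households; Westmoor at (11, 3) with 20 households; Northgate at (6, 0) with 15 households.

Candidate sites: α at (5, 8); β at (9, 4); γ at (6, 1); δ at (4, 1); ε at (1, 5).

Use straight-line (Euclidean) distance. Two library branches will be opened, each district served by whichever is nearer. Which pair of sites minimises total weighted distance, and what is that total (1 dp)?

{α, β}, total 433.4

Evaluate every pair (each demand assigned to the nearer of the two):
  {α, β}: total = 433.4
  {α, γ}: total = 436.4
  {α, δ}: total = 492.8
  {α, ε}: total = 553.2
  {β, ε}: total = 623.5
  {γ, ε}: total = 657.2
  {δ, ε}: total = 714.6
  {β, γ}: total = 844.1
  {β, δ}: total = 854.4
  {γ, δ}: total = 975.1
Best pair: {α, β} with total 433.4.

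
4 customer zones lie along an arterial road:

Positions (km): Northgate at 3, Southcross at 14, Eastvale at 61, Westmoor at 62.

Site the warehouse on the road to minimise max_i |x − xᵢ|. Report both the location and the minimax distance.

The 1-center on a line is the midpoint of the two extreme points: leftmost at 3, rightmost at 62.
Optimal location = (3 + 62)/2 = 32.5; maximum distance = (62 − 3)/2 = 29.5.

location 32.5, max distance 29.5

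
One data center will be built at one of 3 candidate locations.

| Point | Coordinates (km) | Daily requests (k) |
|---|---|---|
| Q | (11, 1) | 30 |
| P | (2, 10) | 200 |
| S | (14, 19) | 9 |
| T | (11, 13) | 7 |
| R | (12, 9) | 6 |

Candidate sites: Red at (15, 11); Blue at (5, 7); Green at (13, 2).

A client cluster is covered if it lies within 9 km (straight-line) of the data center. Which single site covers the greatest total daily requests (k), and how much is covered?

Coverage radius r = 9 km; a point is covered iff (Δx)²+(Δy)² ≤ 9² = 81.
  Red (15, 11): covers {S, T, R} → 22
  Blue (5, 7): covers {Q, P, T, R} → 243
  Green (13, 2): covers {Q, R} → 36
Maximum coverage at Blue: 243 daily requests (k).

Blue, covering 243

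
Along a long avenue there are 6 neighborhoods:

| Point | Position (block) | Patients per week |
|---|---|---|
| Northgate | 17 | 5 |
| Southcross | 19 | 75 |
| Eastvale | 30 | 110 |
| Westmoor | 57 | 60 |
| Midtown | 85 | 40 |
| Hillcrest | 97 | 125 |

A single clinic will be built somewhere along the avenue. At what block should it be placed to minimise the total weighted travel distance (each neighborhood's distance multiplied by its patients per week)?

For a sum of weighted absolute distances on a line, the optimum is the weighted median (not the mean). Total weight W = 415; half-weight = 207.5.
Sort by position and accumulate weight:
  block 17 (Northgate, w=5) → cum 5
  block 19 (Southcross, w=75) → cum 80
  block 30 (Eastvale, w=110) → cum 190
  block 57 (Westmoor, w=60) → cum 250  ≥ 207.5 → median here
  block 85 (Midtown, w=40) → cum 290
  block 97 (Hillcrest, w=125) → cum 415
Optimal location: block 57.

x = 57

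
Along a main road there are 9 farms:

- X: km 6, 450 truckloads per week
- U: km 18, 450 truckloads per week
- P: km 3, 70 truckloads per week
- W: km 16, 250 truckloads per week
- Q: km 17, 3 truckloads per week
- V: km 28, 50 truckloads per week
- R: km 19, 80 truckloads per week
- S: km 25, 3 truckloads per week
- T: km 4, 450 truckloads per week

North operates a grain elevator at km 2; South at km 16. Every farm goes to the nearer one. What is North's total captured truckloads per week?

The indifferent point is the midpoint (2+16)/2 = 9; farms left of it (closer to North at 2) go to North, those right go to South.
  P at 3 (w=70) → North
  T at 4 (w=450) → North
  X at 6 (w=450) → North
  W at 16 (w=250) → South
  Q at 17 (w=3) → South
  U at 18 (w=450) → South
  R at 19 (w=80) → South
  S at 25 (w=3) → South
  V at 28 (w=50) → South
North captures 970; South captures 836.

970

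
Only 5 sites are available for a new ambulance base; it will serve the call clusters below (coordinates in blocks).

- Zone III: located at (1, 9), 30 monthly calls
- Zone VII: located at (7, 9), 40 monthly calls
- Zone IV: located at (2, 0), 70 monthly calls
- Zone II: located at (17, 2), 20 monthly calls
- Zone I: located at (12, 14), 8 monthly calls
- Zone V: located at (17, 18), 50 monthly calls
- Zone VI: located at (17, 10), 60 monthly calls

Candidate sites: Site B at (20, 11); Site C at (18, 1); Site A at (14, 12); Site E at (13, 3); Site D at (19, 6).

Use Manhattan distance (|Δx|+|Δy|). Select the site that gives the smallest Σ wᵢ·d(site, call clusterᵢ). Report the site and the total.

Site A, total 3602 blocks

Total weighted distance at each candidate:
  Site B (20, 11): total = 4328
  Site C (18, 1): total = 4392
  Site A (14, 12): total = 3602
  Site E (13, 3): total = 3806
  Site D (19, 6): total = 4140
Minimum is at Site A with total 3602 blocks.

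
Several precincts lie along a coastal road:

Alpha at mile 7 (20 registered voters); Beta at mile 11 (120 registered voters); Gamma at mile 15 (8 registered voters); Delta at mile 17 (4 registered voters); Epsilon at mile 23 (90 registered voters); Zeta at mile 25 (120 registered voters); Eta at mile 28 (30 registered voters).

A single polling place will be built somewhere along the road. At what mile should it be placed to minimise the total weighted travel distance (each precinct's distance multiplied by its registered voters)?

x = 23

For a sum of weighted absolute distances on a line, the optimum is the weighted median (not the mean). Total weight W = 392; half-weight = 196.
Sort by position and accumulate weight:
  mile 7 (Alpha, w=20) → cum 20
  mile 11 (Beta, w=120) → cum 140
  mile 15 (Gamma, w=8) → cum 148
  mile 17 (Delta, w=4) → cum 152
  mile 23 (Epsilon, w=90) → cum 242  ≥ 196 → median here
  mile 25 (Zeta, w=120) → cum 362
  mile 28 (Eta, w=30) → cum 392
Optimal location: mile 23.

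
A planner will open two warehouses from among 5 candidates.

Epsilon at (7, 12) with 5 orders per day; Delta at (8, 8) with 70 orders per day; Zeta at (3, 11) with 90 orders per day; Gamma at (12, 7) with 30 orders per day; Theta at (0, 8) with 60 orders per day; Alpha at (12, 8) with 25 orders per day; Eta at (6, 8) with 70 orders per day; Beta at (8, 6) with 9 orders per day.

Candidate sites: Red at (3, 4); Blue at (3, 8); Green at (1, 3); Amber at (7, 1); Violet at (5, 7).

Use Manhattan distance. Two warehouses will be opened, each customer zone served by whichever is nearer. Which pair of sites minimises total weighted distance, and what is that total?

Evaluate every pair (each demand assigned to the nearer of the two):
  {Blue, Violet}: total = 1351
  {Blue, Amber}: total = 1629
  {Red, Blue}: total = 1638
  {Blue, Green}: total = 1638
  {Red, Violet}: total = 1801
  {Green, Violet}: total = 1801
  {Amber, Violet}: total = 1801
  {Red, Amber}: total = 2839
  {Red, Green}: total = 2918
  {Green, Amber}: total = 3119
Best pair: {Blue, Violet} with total 1351.

{Blue, Violet}, total 1351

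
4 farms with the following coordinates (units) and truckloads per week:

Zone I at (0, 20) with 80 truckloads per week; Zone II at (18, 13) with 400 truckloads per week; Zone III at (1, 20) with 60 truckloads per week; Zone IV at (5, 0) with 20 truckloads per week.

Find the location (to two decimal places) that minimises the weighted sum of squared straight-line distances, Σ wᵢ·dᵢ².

The minimiser of Σwᵢ‖p−pᵢ‖² is the weighted centroid p* = (Σwᵢpᵢ)/(Σwᵢ).
Σwᵢ = 560.
Σwᵢxᵢ = 80·0 + 400·18 + 60·1 + 20·5 = 7360.
Σwᵢyᵢ = 80·20 + 400·13 + 60·20 + 20·0 = 8000.
x* = 7360/560 = 13.14, y* = 8000/560 = 14.29.

(13.14, 14.29)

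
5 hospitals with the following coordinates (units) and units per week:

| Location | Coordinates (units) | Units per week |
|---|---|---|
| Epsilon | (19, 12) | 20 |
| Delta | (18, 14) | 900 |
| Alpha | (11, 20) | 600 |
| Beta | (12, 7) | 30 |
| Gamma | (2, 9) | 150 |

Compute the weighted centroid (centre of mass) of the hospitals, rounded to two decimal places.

The minimiser of Σwᵢ‖p−pᵢ‖² is the weighted centroid p* = (Σwᵢpᵢ)/(Σwᵢ).
Σwᵢ = 1700.
Σwᵢxᵢ = 20·19 + 900·18 + 600·11 + 30·12 + 150·2 = 23840.
Σwᵢyᵢ = 20·12 + 900·14 + 600·20 + 30·7 + 150·9 = 26400.
x* = 23840/1700 = 14.02, y* = 26400/1700 = 15.53.

(14.02, 15.53)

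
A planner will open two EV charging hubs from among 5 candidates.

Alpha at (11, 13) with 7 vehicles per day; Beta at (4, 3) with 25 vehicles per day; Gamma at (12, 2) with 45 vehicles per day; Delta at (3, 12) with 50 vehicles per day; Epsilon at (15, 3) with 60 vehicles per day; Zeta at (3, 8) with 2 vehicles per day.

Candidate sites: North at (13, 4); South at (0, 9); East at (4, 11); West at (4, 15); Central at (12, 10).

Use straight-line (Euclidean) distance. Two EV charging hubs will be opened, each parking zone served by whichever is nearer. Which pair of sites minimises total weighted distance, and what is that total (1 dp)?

{North, East}, total 562.8

Evaluate every pair (each demand assigned to the nearer of the two):
  {North, East}: total = 562.8
  {North, West}: total = 684.4
  {North, South}: total = 698.1
  {North, Central}: total = 962.7
  {East, Central}: total = 1116.1
  {South, Central}: total = 1237.8
  {West, Central}: total = 1277.1
  {South, East}: total = 1666.2
  {East, West}: total = 1686.0
  {South, West}: total = 1990.2
Best pair: {North, East} with total 562.8.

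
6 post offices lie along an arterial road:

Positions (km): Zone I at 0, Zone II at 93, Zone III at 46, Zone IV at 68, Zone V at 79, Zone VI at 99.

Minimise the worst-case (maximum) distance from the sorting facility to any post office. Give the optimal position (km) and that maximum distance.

The 1-center on a line is the midpoint of the two extreme points: leftmost at 0, rightmost at 99.
Optimal location = (0 + 99)/2 = 49.5; maximum distance = (99 − 0)/2 = 49.5.

location 49.5, max distance 49.5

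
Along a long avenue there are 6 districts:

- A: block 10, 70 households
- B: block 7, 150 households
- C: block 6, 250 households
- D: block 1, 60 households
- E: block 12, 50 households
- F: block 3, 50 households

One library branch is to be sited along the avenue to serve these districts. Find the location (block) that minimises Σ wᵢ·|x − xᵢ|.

x = 6

For a sum of weighted absolute distances on a line, the optimum is the weighted median (not the mean). Total weight W = 630; half-weight = 315.
Sort by position and accumulate weight:
  block 1 (D, w=60) → cum 60
  block 3 (F, w=50) → cum 110
  block 6 (C, w=250) → cum 360  ≥ 315 → median here
  block 7 (B, w=150) → cum 510
  block 10 (A, w=70) → cum 580
  block 12 (E, w=50) → cum 630
Optimal location: block 6.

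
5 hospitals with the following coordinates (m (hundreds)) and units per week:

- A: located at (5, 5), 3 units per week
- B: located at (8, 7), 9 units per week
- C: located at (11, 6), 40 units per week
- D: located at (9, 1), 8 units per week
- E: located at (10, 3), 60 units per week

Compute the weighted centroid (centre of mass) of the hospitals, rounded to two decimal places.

(9.99, 4.22)

The minimiser of Σwᵢ‖p−pᵢ‖² is the weighted centroid p* = (Σwᵢpᵢ)/(Σwᵢ).
Σwᵢ = 120.
Σwᵢxᵢ = 3·5 + 9·8 + 40·11 + 8·9 + 60·10 = 1199.
Σwᵢyᵢ = 3·5 + 9·7 + 40·6 + 8·1 + 60·3 = 506.
x* = 1199/120 = 9.99, y* = 506/120 = 4.22.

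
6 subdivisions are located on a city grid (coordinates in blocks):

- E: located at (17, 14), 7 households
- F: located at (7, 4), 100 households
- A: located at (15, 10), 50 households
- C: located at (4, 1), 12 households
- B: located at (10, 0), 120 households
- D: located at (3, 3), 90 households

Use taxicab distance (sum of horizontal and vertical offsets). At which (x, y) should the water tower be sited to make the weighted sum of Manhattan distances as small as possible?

(7, 3)

Manhattan distance separates: Σwᵢ(|x−xᵢ|+|y−yᵢ|) = Σwᵢ|x−xᵢ| + Σwᵢ|y−yᵢ|, so x and y are optimised independently as 1-D weighted medians.
Total weight W = 379; half = 189.5.
x-coordinate, sorted with cumulative weight:
  x=3 (D, w=90) cum 90
  x=4 (C, w=12) cum 102
  x=7 (F, w=100) cum 202  ← median
  x=10 (B, w=120) cum 322
  x=15 (A, w=50) cum 372
  x=17 (E, w=7) cum 379
⇒ x* = 7
y-coordinate, sorted with cumulative weight:
  y=0 (B, w=120) cum 120
  y=1 (C, w=12) cum 132
  y=3 (D, w=90) cum 222  ← median
  y=4 (F, w=100) cum 322
  y=10 (A, w=50) cum 372
  y=14 (E, w=7) cum 379
⇒ y* = 3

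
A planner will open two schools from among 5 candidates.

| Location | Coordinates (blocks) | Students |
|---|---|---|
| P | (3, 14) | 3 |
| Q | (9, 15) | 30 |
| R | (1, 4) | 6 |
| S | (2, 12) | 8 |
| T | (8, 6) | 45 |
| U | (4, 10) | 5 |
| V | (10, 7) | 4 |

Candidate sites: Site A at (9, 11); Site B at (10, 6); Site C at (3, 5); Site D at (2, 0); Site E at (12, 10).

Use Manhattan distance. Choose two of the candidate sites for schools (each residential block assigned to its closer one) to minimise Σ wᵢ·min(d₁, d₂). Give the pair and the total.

{Site A, Site B}, total 401

Evaluate every pair (each demand assigned to the nearer of the two):
  {Site A, Site B}: total = 401
  {Site B, Site C}: total = 533
  {Site A, Site C}: total = 549
  {Site A, Site D}: total = 561
  {Site B, Site E}: total = 575
  {Site B, Site D}: total = 615
  {Site A, Site E}: total = 621
  {Site C, Site E}: total = 669
  {Site D, Site E}: total = 825
  {Site C, Site D}: total = 925
Best pair: {Site A, Site B} with total 401.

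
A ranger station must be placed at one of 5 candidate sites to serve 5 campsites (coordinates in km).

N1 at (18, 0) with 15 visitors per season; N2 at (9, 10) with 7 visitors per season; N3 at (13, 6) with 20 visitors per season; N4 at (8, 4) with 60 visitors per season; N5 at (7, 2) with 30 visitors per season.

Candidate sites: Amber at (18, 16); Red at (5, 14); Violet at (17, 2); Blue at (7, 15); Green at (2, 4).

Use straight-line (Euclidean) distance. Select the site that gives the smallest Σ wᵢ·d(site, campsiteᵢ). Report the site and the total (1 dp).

Green, total 1057.1 km

Total weighted distance at each candidate:
  Amber (18, 16): total = 2010.7
  Red (5, 14): total = 1543.8
  Violet (17, 2): total = 1079.0
  Blue (7, 15): total = 1585.8
  Green (2, 4): total = 1057.1
Minimum is at Green with total 1057.1 km.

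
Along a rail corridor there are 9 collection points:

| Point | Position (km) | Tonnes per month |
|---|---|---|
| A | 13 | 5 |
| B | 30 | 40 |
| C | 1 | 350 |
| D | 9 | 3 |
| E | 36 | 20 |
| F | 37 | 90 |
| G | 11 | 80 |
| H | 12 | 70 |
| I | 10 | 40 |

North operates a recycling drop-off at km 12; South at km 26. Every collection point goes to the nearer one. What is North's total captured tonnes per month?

The indifferent point is the midpoint (12+26)/2 = 19; collection points left of it (closer to North at 12) go to North, those right go to South.
  C at 1 (w=350) → North
  D at 9 (w=3) → North
  I at 10 (w=40) → North
  G at 11 (w=80) → North
  H at 12 (w=70) → North
  A at 13 (w=5) → North
  B at 30 (w=40) → South
  E at 36 (w=20) → South
  F at 37 (w=90) → South
North captures 548; South captures 150.

548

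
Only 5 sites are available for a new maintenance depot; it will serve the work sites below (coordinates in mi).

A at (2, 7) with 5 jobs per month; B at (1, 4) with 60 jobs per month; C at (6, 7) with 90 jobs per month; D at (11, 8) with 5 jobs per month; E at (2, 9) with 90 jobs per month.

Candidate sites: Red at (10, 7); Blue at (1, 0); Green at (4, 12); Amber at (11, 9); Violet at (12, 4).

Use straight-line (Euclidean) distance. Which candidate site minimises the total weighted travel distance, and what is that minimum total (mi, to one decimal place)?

Green, total 1389.0 mi

Total weighted distance at each candidate:
  Red (10, 7): total = 1718.4
  Blue (1, 0): total = 1928.6
  Green (4, 12): total = 1389.0
  Amber (11, 9): total = 2016.6
  Violet (12, 4): total = 2342.8
Minimum is at Green with total 1389.0 mi.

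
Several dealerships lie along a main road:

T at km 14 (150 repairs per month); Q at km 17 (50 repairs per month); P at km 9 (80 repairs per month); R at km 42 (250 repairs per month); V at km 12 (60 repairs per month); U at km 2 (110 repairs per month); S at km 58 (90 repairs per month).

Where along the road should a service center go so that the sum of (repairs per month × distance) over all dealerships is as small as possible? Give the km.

For a sum of weighted absolute distances on a line, the optimum is the weighted median (not the mean). Total weight W = 790; half-weight = 395.
Sort by position and accumulate weight:
  km 2 (U, w=110) → cum 110
  km 9 (P, w=80) → cum 190
  km 12 (V, w=60) → cum 250
  km 14 (T, w=150) → cum 400  ≥ 395 → median here
  km 17 (Q, w=50) → cum 450
  km 42 (R, w=250) → cum 700
  km 58 (S, w=90) → cum 790
Optimal location: km 14.

x = 14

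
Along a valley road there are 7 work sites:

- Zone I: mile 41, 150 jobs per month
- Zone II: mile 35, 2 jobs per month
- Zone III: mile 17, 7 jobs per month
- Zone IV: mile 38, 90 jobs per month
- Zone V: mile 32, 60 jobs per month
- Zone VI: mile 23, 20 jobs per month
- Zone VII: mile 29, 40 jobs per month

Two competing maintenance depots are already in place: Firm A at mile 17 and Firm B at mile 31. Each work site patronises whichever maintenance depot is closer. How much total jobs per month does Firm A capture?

27

The indifferent point is the midpoint (17+31)/2 = 24; work sites left of it (closer to Firm A at 17) go to Firm A, those right go to Firm B.
  Zone III at 17 (w=7) → Firm A
  Zone VI at 23 (w=20) → Firm A
  Zone VII at 29 (w=40) → Firm B
  Zone V at 32 (w=60) → Firm B
  Zone II at 35 (w=2) → Firm B
  Zone IV at 38 (w=90) → Firm B
  Zone I at 41 (w=150) → Firm B
Firm A captures 27; Firm B captures 342.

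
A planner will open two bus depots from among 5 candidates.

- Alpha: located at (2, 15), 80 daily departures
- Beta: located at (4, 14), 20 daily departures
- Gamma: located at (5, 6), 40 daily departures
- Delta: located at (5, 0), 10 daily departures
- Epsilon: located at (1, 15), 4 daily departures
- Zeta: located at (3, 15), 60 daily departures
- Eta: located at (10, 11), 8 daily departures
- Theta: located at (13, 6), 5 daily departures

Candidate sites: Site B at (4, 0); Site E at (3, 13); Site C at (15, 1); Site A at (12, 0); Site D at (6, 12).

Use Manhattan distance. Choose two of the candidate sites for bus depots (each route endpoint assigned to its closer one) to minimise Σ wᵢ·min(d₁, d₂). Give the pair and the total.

{Site B, Site E}, total 853

Evaluate every pair (each demand assigned to the nearer of the two):
  {Site B, Site E}: total = 853
  {Site E, Site D}: total = 931
  {Site E, Site A}: total = 953
  {Site E, Site C}: total = 993
  {Site B, Site D}: total = 1427
  {Site A, Site D}: total = 1457
  {Site C, Site D}: total = 1497
  {Site B, Site A}: total = 3101
  {Site B, Site C}: total = 3117
  {Site C, Site A}: total = 4713
Best pair: {Site B, Site E} with total 853.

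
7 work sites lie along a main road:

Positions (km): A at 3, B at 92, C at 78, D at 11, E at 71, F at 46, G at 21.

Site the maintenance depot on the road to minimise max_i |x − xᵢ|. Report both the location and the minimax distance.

The 1-center on a line is the midpoint of the two extreme points: leftmost at 3, rightmost at 92.
Optimal location = (3 + 92)/2 = 47.5; maximum distance = (92 − 3)/2 = 44.5.

location 47.5, max distance 44.5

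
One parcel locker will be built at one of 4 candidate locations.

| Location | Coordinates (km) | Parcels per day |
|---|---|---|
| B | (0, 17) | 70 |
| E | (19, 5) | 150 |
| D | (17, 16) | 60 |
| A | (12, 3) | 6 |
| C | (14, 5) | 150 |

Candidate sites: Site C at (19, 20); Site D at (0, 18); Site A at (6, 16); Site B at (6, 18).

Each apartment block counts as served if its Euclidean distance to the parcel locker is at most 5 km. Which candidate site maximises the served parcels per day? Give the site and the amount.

Site D, covering 70

Coverage radius r = 5 km; a point is covered iff (Δx)²+(Δy)² ≤ 5² = 25.
  Site C (19, 20): covers {D} → 60
  Site D (0, 18): covers {B} → 70
  Site A (6, 16): covers {none} → 0
  Site B (6, 18): covers {none} → 0
Maximum coverage at Site D: 70 parcels per day.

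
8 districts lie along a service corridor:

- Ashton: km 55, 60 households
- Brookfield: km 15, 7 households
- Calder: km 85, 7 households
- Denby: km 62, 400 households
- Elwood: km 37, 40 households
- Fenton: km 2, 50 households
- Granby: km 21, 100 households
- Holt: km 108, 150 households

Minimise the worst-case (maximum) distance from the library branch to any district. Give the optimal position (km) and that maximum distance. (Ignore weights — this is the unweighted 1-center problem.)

The 1-center on a line is the midpoint of the two extreme points: leftmost at 2, rightmost at 108.
Optimal location = (2 + 108)/2 = 55; maximum distance = (108 − 2)/2 = 53.

location 55, max distance 53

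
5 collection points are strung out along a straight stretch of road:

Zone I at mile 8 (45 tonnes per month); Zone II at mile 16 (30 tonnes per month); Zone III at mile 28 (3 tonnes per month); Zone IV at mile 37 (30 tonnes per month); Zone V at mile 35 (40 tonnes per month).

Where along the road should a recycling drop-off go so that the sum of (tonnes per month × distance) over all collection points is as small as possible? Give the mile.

For a sum of weighted absolute distances on a line, the optimum is the weighted median (not the mean). Total weight W = 148; half-weight = 74.
Sort by position and accumulate weight:
  mile 8 (Zone I, w=45) → cum 45
  mile 16 (Zone II, w=30) → cum 75  ≥ 74 → median here
  mile 28 (Zone III, w=3) → cum 78
  mile 35 (Zone V, w=40) → cum 118
  mile 37 (Zone IV, w=30) → cum 148
Optimal location: mile 16.

x = 16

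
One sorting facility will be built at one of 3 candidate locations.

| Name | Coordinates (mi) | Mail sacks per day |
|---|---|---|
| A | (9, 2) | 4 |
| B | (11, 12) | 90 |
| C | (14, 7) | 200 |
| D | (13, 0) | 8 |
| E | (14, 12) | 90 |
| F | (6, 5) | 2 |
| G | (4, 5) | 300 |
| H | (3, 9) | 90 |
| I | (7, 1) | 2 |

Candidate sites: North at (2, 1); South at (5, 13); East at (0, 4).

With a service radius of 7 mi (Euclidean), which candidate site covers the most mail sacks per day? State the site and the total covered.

Coverage radius r = 7 mi; a point is covered iff (Δx)²+(Δy)² ≤ 7² = 49.
  North (2, 1): covers {F, G, I} → 304
  South (5, 13): covers {B, H} → 180
  East (0, 4): covers {F, G, H} → 392
Maximum coverage at East: 392 mail sacks per day.

East, covering 392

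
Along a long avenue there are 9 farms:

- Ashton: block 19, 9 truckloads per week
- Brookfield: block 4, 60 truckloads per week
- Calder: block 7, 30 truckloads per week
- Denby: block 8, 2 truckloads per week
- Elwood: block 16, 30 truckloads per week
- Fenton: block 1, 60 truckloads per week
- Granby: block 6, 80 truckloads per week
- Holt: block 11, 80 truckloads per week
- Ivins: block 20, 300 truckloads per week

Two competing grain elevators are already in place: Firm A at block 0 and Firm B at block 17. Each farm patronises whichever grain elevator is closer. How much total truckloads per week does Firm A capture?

232

The indifferent point is the midpoint (0+17)/2 = 8.5; farms left of it (closer to Firm A at 0) go to Firm A, those right go to Firm B.
  Fenton at 1 (w=60) → Firm A
  Brookfield at 4 (w=60) → Firm A
  Granby at 6 (w=80) → Firm A
  Calder at 7 (w=30) → Firm A
  Denby at 8 (w=2) → Firm A
  Holt at 11 (w=80) → Firm B
  Elwood at 16 (w=30) → Firm B
  Ashton at 19 (w=9) → Firm B
  Ivins at 20 (w=300) → Firm B
Firm A captures 232; Firm B captures 419.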